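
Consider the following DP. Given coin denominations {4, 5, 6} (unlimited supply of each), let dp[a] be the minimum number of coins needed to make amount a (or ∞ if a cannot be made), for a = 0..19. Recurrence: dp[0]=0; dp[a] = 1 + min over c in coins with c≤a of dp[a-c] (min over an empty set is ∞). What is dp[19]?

4

 a  0  1  2  3  4  5  6  7  8  9 10 11 12 13 14 15 16 17 18 19
dp  0  -  -  -  1  1  1  -  2  2  2  2  2  3  3  3  3  3  3  4
(- denotes ∞ / unreachable)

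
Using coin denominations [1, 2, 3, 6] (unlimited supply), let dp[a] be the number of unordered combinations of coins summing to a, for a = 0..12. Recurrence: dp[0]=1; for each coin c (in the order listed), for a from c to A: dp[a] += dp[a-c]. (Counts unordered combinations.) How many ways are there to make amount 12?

after  coin     0     1     2     3     4     5     6     7     8     9    10    11    12
          1     1     1     1     1     1     1     1     1     1     1     1     1     1
          2     1     1     2     2     3     3     4     4     5     5     6     6     7
          3     1     1     2     3     4     5     7     8    10    12    14    16    19
          6     1     1     2     3     4     5     8     9    12    15    18    21    27

27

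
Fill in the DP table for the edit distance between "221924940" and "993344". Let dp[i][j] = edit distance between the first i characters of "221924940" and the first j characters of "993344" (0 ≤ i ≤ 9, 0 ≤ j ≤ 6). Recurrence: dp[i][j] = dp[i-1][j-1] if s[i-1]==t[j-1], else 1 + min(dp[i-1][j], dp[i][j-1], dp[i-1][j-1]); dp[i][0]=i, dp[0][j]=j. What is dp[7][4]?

   ''  9  9  3  3  4  4
''  0  1  2  3  4  5  6
 2  1  1  2  3  4  5  6
 2  2  2  2  3  4  5  6
 1  3  3  3  3  4  5  6
 9  4  3  3  4  4  5  6
 2  5  4  4  4  5  5  6
 4  6  5  5  5  5  5  5
 9  7  6  5  6  6  6  6
 4  8  7  6  6  7  6  6
 0  9  8  7  7  7  7  7

6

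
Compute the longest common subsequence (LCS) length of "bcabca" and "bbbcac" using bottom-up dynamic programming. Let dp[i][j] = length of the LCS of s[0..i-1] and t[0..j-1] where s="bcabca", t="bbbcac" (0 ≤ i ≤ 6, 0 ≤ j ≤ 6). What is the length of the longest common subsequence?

   ''  b  b  b  c  a  c
''  0  0  0  0  0  0  0
 b  0  1  1  1  1  1  1
 c  0  1  1  1  2  2  2
 a  0  1  1  1  2  3  3
 b  0  1  2  2  2  3  3
 c  0  1  2  2  3  3  4
 a  0  1  2  2  3  4  4

4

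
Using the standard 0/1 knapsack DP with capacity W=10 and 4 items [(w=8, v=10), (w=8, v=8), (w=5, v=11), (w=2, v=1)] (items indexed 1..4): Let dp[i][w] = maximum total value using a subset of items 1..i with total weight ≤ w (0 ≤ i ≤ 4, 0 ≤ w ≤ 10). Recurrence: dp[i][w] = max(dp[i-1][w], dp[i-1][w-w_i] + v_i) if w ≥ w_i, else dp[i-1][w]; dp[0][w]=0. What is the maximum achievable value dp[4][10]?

12

i\w   0   1   2   3   4   5   6   7   8   9  10
  0   0   0   0   0   0   0   0   0   0   0   0
  1   0   0   0   0   0   0   0   0  10  10  10
  2   0   0   0   0   0   0   0   0  10  10  10
  3   0   0   0   0   0  11  11  11  11  11  11
  4   0   0   1   1   1  11  11  12  12  12  12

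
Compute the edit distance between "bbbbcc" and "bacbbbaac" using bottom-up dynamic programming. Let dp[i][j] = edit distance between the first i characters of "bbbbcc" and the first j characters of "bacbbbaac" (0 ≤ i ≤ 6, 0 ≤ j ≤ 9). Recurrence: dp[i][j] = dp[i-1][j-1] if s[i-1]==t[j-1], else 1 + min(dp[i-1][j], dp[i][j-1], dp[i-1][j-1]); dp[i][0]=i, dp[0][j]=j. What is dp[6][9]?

4

   ''  b  a  c  b  b  b  a  a  c
''  0  1  2  3  4  5  6  7  8  9
 b  1  0  1  2  3  4  5  6  7  8
 b  2  1  1  2  2  3  4  5  6  7
 b  3  2  2  2  2  2  3  4  5  6
 b  4  3  3  3  2  2  2  3  4  5
 c  5  4  4  3  3  3  3  3  4  4
 c  6  5  5  4  4  4  4  4  4  4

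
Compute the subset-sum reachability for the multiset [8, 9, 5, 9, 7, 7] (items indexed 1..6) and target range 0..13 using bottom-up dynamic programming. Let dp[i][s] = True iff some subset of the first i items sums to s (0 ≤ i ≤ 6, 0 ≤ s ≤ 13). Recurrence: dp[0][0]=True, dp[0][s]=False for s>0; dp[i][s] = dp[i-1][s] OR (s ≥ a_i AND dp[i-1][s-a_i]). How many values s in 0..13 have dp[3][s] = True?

i\s   0   1   2   3   4   5   6   7   8   9  10  11  12  13
  0   T   F   F   F   F   F   F   F   F   F   F   F   F   F
  1   T   F   F   F   F   F   F   F   T   F   F   F   F   F
  2   T   F   F   F   F   F   F   F   T   T   F   F   F   F
  3   T   F   F   F   F   T   F   F   T   T   F   F   F   T
  4   T   F   F   F   F   T   F   F   T   T   F   F   F   T
  5   T   F   F   F   F   T   F   T   T   T   F   F   T   T
  6   T   F   F   F   F   T   F   T   T   T   F   F   T   T

5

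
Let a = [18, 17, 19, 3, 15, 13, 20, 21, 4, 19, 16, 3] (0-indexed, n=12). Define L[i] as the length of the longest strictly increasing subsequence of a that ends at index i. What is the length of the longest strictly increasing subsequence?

   i    0    1    2    3    4    5    6    7    8    9   10   11
a[i]   18   17   19    3   15   13   20   21    4   19   16    3
L[i]    1    1    2    1    2    2    3    4    2    3    3    1

4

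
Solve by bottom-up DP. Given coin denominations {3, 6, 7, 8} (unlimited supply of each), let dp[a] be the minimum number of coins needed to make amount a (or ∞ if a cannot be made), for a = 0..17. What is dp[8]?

 a  0  1  2  3  4  5  6  7  8  9 10 11 12 13 14 15 16 17
dp  0  -  -  1  -  -  1  1  1  2  2  2  2  2  2  2  2  3
(- denotes ∞ / unreachable)

1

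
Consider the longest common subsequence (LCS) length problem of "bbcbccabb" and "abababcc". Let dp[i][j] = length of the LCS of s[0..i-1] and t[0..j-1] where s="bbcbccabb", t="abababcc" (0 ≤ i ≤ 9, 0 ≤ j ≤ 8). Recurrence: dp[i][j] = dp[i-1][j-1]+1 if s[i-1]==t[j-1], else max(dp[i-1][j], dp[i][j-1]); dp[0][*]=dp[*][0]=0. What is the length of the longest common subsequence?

   ''  a  b  a  b  a  b  c  c
''  0  0  0  0  0  0  0  0  0
 b  0  0  1  1  1  1  1  1  1
 b  0  0  1  1  2  2  2  2  2
 c  0  0  1  1  2  2  2  3  3
 b  0  0  1  1  2  2  3  3  3
 c  0  0  1  1  2  2  3  4  4
 c  0  0  1  1  2  2  3  4  5
 a  0  1  1  2  2  3  3  4  5
 b  0  1  2  2  3  3  4  4  5
 b  0  1  2  2  3  3  4  4  5

5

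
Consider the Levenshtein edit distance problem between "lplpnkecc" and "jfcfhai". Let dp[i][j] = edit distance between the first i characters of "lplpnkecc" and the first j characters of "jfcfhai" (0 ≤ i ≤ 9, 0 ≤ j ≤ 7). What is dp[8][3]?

   ''  j  f  c  f  h  a  i
''  0  1  2  3  4  5  6  7
 l  1  1  2  3  4  5  6  7
 p  2  2  2  3  4  5  6  7
 l  3  3  3  3  4  5  6  7
 p  4  4  4  4  4  5  6  7
 n  5  5  5  5  5  5  6  7
 k  6  6  6  6  6  6  6  7
 e  7  7  7  7  7  7  7  7
 c  8  8  8  7  8  8  8  8
 c  9  9  9  8  8  9  9  9

7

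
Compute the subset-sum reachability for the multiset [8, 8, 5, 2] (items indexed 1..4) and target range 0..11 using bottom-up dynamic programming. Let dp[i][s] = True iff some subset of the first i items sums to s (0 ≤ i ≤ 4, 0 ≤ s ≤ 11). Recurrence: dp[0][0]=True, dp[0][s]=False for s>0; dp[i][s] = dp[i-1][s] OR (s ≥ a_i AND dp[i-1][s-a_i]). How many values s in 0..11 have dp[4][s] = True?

6

i\s   0   1   2   3   4   5   6   7   8   9  10  11
  0   T   F   F   F   F   F   F   F   F   F   F   F
  1   T   F   F   F   F   F   F   F   T   F   F   F
  2   T   F   F   F   F   F   F   F   T   F   F   F
  3   T   F   F   F   F   T   F   F   T   F   F   F
  4   T   F   T   F   F   T   F   T   T   F   T   F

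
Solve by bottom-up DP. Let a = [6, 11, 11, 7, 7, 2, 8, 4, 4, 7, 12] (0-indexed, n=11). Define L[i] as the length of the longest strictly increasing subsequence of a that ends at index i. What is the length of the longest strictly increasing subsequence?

4

   i    0    1    2    3    4    5    6    7    8    9   10
a[i]    6   11   11    7    7    2    8    4    4    7   12
L[i]    1    2    2    2    2    1    3    2    2    3    4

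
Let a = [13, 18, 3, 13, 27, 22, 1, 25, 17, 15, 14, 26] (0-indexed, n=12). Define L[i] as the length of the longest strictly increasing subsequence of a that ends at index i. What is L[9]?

   i    0    1    2    3    4    5    6    7    8    9   10   11
a[i]   13   18    3   13   27   22    1   25   17   15   14   26
L[i]    1    2    1    2    3    3    1    4    3    3    3    5

3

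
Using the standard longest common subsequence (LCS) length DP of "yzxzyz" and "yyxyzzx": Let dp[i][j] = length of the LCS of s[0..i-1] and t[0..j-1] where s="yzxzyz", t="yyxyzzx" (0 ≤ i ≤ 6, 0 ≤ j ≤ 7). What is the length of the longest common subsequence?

4

   ''  y  y  x  y  z  z  x
''  0  0  0  0  0  0  0  0
 y  0  1  1  1  1  1  1  1
 z  0  1  1  1  1  2  2  2
 x  0  1  1  2  2  2  2  3
 z  0  1  1  2  2  3  3  3
 y  0  1  2  2  3  3  3  3
 z  0  1  2  2  3  4  4  4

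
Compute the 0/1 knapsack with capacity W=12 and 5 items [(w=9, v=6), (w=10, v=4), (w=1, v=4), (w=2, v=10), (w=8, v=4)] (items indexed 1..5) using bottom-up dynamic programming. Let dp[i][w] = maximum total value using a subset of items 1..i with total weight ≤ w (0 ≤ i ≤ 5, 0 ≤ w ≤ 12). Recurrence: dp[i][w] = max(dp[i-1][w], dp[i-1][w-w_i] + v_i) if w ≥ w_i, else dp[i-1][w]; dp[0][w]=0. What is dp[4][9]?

i\w   0   1   2   3   4   5   6   7   8   9  10  11  12
  0   0   0   0   0   0   0   0   0   0   0   0   0   0
  1   0   0   0   0   0   0   0   0   0   6   6   6   6
  2   0   0   0   0   0   0   0   0   0   6   6   6   6
  3   0   4   4   4   4   4   4   4   4   6  10  10  10
  4   0   4  10  14  14  14  14  14  14  14  14  16  20
  5   0   4  10  14  14  14  14  14  14  14  14  18  20

14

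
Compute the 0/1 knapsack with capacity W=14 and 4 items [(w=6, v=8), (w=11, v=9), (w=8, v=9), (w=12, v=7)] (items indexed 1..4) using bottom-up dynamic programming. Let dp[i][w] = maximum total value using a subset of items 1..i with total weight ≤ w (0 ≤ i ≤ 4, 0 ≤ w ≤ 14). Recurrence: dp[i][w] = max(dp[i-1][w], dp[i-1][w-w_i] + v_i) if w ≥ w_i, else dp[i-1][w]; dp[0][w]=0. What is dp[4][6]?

i\w   0   1   2   3   4   5   6   7   8   9  10  11  12  13  14
  0   0   0   0   0   0   0   0   0   0   0   0   0   0   0   0
  1   0   0   0   0   0   0   8   8   8   8   8   8   8   8   8
  2   0   0   0   0   0   0   8   8   8   8   8   9   9   9   9
  3   0   0   0   0   0   0   8   8   9   9   9   9   9   9  17
  4   0   0   0   0   0   0   8   8   9   9   9   9   9   9  17

8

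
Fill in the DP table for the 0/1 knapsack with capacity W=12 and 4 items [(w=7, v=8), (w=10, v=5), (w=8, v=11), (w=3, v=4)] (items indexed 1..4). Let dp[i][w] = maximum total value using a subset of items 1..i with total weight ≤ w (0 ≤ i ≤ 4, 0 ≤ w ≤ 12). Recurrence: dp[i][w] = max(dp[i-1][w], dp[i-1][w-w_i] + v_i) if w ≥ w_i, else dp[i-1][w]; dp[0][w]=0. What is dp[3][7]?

i\w   0   1   2   3   4   5   6   7   8   9  10  11  12
  0   0   0   0   0   0   0   0   0   0   0   0   0   0
  1   0   0   0   0   0   0   0   8   8   8   8   8   8
  2   0   0   0   0   0   0   0   8   8   8   8   8   8
  3   0   0   0   0   0   0   0   8  11  11  11  11  11
  4   0   0   0   4   4   4   4   8  11  11  12  15  15

8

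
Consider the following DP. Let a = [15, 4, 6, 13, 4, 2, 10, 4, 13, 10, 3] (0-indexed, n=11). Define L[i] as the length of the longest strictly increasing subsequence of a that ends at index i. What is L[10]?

2

   i    0    1    2    3    4    5    6    7    8    9   10
a[i]   15    4    6   13    4    2   10    4   13   10    3
L[i]    1    1    2    3    1    1    3    2    4    3    2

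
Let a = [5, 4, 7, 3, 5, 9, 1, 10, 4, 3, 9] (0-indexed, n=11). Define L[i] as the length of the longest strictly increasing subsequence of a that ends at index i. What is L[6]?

   i    0    1    2    3    4    5    6    7    8    9   10
a[i]    5    4    7    3    5    9    1   10    4    3    9
L[i]    1    1    2    1    2    3    1    4    2    2    3

1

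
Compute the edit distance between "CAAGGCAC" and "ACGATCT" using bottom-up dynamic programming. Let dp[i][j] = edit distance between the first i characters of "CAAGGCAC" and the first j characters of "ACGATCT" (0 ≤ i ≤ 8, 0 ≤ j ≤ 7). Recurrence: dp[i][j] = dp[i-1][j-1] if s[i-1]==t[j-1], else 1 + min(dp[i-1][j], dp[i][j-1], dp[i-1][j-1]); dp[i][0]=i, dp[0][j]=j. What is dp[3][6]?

4

   ''  A  C  G  A  T  C  T
''  0  1  2  3  4  5  6  7
 C  1  1  1  2  3  4  5  6
 A  2  1  2  2  2  3  4  5
 A  3  2  2  3  2  3  4  5
 G  4  3  3  2  3  3  4  5
 G  5  4  4  3  3  4  4  5
 C  6  5  4  4  4  4  4  5
 A  7  6  5  5  4  5  5  5
 C  8  7  6  6  5  5  5  6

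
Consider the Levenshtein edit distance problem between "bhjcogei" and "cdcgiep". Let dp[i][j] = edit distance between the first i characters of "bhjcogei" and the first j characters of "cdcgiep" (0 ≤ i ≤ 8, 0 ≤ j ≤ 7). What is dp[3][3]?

3

   ''  c  d  c  g  i  e  p
''  0  1  2  3  4  5  6  7
 b  1  1  2  3  4  5  6  7
 h  2  2  2  3  4  5  6  7
 j  3  3  3  3  4  5  6  7
 c  4  3  4  3  4  5  6  7
 o  5  4  4  4  4  5  6  7
 g  6  5  5  5  4  5  6  7
 e  7  6  6  6  5  5  5  6
 i  8  7  7  7  6  5  6  6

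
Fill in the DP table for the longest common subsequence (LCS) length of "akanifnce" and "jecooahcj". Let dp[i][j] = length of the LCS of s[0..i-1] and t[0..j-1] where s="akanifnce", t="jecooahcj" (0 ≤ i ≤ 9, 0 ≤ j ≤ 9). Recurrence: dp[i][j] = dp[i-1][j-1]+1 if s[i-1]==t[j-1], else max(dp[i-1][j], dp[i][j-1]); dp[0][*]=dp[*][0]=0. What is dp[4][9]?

   ''  j  e  c  o  o  a  h  c  j
''  0  0  0  0  0  0  0  0  0  0
 a  0  0  0  0  0  0  1  1  1  1
 k  0  0  0  0  0  0  1  1  1  1
 a  0  0  0  0  0  0  1  1  1  1
 n  0  0  0  0  0  0  1  1  1  1
 i  0  0  0  0  0  0  1  1  1  1
 f  0  0  0  0  0  0  1  1  1  1
 n  0  0  0  0  0  0  1  1  1  1
 c  0  0  0  1  1  1  1  1  2  2
 e  0  0  1  1  1  1  1  1  2  2

1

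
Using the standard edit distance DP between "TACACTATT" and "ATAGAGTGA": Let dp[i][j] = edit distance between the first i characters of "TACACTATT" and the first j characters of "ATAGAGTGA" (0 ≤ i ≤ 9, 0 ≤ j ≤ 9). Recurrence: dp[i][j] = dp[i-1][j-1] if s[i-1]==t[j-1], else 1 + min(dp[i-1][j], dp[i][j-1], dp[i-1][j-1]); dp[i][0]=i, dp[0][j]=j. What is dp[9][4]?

6

   ''  A  T  A  G  A  G  T  G  A
''  0  1  2  3  4  5  6  7  8  9
 T  1  1  1  2  3  4  5  6  7  8
 A  2  1  2  1  2  3  4  5  6  7
 C  3  2  2  2  2  3  4  5  6  7
 A  4  3  3  2  3  2  3  4  5  6
 C  5  4  4  3  3  3  3  4  5  6
 T  6  5  4  4  4  4  4  3  4  5
 A  7  6  5  4  5  4  5  4  4  4
 T  8  7  6  5  5  5  5  5  5  5
 T  9  8  7  6  6  6  6  5  6  6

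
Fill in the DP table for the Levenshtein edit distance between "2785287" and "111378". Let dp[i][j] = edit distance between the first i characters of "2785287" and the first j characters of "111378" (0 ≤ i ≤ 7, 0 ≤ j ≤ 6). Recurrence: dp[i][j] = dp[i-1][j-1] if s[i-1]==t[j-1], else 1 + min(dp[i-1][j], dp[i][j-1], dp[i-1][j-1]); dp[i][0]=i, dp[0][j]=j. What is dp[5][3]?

   ''  1  1  1  3  7  8
''  0  1  2  3  4  5  6
 2  1  1  2  3  4  5  6
 7  2  2  2  3  4  4  5
 8  3  3  3  3  4  5  4
 5  4  4  4  4  4  5  5
 2  5  5  5  5  5  5  6
 8  6  6  6  6  6  6  5
 7  7  7  7  7  7  6  6

5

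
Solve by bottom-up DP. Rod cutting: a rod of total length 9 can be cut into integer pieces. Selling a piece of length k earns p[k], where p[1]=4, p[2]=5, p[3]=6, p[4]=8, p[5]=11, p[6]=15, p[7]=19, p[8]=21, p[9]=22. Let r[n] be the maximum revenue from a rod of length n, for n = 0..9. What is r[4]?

16

   n    0    1    2    3    4    5    6    7    8    9
r[n]    0    4    8   12   16   20   24   28   32   36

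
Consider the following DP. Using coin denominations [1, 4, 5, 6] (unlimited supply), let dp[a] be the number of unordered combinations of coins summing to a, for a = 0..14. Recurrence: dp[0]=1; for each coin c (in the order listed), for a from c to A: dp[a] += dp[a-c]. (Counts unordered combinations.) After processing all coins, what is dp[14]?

14

after  coin     0     1     2     3     4     5     6     7     8     9    10    11    12    13    14
          1     1     1     1     1     1     1     1     1     1     1     1     1     1     1     1
          4     1     1     1     1     2     2     2     2     3     3     3     3     4     4     4
          5     1     1     1     1     2     3     3     3     4     5     6     6     7     8     9
          6     1     1     1     1     2     3     4     4     5     6     8     9    11    12    14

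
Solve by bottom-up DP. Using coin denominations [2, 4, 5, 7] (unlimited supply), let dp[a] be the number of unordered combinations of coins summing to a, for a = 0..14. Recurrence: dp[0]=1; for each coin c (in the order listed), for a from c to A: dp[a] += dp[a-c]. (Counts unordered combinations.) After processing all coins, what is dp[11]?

4

after  coin     0     1     2     3     4     5     6     7     8     9    10    11    12    13    14
          2     1     0     1     0     1     0     1     0     1     0     1     0     1     0     1
          4     1     0     1     0     2     0     2     0     3     0     3     0     4     0     4
          5     1     0     1     0     2     1     2     1     3     2     4     2     5     3     6
          7     1     0     1     0     2     1     2     2     3     3     4     4     6     5     8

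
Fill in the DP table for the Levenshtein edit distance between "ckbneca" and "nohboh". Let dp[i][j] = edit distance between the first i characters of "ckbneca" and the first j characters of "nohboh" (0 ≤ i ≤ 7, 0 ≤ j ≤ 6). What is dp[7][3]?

   ''  n  o  h  b  o  h
''  0  1  2  3  4  5  6
 c  1  1  2  3  4  5  6
 k  2  2  2  3  4  5  6
 b  3  3  3  3  3  4  5
 n  4  3  4  4  4  4  5
 e  5  4  4  5  5  5  5
 c  6  5  5  5  6  6  6
 a  7  6  6  6  6  7  7

6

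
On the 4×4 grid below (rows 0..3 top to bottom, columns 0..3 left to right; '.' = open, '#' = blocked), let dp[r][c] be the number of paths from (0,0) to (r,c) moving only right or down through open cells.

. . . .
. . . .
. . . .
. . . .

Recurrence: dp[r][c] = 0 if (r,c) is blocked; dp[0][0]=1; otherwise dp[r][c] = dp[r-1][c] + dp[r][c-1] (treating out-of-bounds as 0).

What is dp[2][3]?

r\c   0   1   2   3
  0   1   1   1   1
  1   1   2   3   4
  2   1   3   6  10
  3   1   4  10  20

10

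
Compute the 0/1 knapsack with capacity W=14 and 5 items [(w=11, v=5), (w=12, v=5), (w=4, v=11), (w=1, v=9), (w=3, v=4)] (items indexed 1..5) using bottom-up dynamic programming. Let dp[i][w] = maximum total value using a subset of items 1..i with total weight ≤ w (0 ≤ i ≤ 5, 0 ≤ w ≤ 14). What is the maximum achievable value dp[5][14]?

i\w   0   1   2   3   4   5   6   7   8   9  10  11  12  13  14
  0   0   0   0   0   0   0   0   0   0   0   0   0   0   0   0
  1   0   0   0   0   0   0   0   0   0   0   0   5   5   5   5
  2   0   0   0   0   0   0   0   0   0   0   0   5   5   5   5
  3   0   0   0   0  11  11  11  11  11  11  11  11  11  11  11
  4   0   9   9   9  11  20  20  20  20  20  20  20  20  20  20
  5   0   9   9   9  13  20  20  20  24  24  24  24  24  24  24

24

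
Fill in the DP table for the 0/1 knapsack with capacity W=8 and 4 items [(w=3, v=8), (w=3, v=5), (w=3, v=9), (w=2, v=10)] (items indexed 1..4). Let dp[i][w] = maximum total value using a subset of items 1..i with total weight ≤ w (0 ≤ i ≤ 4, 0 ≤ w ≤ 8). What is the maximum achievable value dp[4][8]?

i\w   0   1   2   3   4   5   6   7   8
  0   0   0   0   0   0   0   0   0   0
  1   0   0   0   8   8   8   8   8   8
  2   0   0   0   8   8   8  13  13  13
  3   0   0   0   9   9   9  17  17  17
  4   0   0  10  10  10  19  19  19  27

27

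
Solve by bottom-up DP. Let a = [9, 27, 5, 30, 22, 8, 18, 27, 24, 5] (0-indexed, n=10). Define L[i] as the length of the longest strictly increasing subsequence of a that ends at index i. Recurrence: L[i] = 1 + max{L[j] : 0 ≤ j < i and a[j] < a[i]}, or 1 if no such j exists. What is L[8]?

   i    0    1    2    3    4    5    6    7    8    9
a[i]    9   27    5   30   22    8   18   27   24    5
L[i]    1    2    1    3    2    2    3    4    4    1

4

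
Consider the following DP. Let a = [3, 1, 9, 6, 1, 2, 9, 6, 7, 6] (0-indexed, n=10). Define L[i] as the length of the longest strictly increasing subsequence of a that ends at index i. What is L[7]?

   i    0    1    2    3    4    5    6    7    8    9
a[i]    3    1    9    6    1    2    9    6    7    6
L[i]    1    1    2    2    1    2    3    3    4    3

3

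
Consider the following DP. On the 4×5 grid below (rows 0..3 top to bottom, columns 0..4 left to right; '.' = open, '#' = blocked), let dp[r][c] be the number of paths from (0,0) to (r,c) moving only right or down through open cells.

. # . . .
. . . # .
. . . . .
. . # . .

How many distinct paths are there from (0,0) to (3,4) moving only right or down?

r\c   0   1   2   3   4
  0   1   0   0   0   0
  1   1   1   1   0   0
  2   1   2   3   3   3
  3   1   3   0   3   6

6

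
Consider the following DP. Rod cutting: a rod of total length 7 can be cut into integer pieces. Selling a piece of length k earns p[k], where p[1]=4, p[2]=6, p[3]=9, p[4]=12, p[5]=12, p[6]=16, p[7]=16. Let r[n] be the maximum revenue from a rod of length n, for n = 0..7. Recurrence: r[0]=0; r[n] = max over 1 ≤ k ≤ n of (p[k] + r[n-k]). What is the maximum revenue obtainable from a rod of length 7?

   n    0    1    2    3    4    5    6    7
r[n]    0    4    8   12   16   20   24   28

28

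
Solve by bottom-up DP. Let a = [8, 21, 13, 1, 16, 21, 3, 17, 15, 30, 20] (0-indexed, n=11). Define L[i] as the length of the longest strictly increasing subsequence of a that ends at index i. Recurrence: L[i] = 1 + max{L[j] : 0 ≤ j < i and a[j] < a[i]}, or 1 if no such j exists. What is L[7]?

   i    0    1    2    3    4    5    6    7    8    9   10
a[i]    8   21   13    1   16   21    3   17   15   30   20
L[i]    1    2    2    1    3    4    2    4    3    5    5

4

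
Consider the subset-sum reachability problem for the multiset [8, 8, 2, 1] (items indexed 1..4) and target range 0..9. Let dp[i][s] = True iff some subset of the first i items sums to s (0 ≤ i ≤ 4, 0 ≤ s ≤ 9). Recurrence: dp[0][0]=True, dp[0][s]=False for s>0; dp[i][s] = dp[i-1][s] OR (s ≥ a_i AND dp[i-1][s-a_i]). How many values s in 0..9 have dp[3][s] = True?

i\s   0   1   2   3   4   5   6   7   8   9
  0   T   F   F   F   F   F   F   F   F   F
  1   T   F   F   F   F   F   F   F   T   F
  2   T   F   F   F   F   F   F   F   T   F
  3   T   F   T   F   F   F   F   F   T   F
  4   T   T   T   T   F   F   F   F   T   T

3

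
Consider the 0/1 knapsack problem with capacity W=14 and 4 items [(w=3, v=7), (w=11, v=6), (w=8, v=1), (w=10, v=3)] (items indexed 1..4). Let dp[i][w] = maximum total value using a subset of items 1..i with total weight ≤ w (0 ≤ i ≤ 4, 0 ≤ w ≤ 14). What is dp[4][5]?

7

i\w   0   1   2   3   4   5   6   7   8   9  10  11  12  13  14
  0   0   0   0   0   0   0   0   0   0   0   0   0   0   0   0
  1   0   0   0   7   7   7   7   7   7   7   7   7   7   7   7
  2   0   0   0   7   7   7   7   7   7   7   7   7   7   7  13
  3   0   0   0   7   7   7   7   7   7   7   7   8   8   8  13
  4   0   0   0   7   7   7   7   7   7   7   7   8   8  10  13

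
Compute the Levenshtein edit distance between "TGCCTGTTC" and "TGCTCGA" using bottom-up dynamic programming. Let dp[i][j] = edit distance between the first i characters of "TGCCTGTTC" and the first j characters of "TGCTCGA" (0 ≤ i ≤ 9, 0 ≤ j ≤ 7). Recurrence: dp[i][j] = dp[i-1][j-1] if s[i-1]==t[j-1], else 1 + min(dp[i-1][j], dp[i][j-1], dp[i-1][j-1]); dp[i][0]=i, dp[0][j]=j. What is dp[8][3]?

5

   ''  T  G  C  T  C  G  A
''  0  1  2  3  4  5  6  7
 T  1  0  1  2  3  4  5  6
 G  2  1  0  1  2  3  4  5
 C  3  2  1  0  1  2  3  4
 C  4  3  2  1  1  1  2  3
 T  5  4  3  2  1  2  2  3
 G  6  5  4  3  2  2  2  3
 T  7  6  5  4  3  3  3  3
 T  8  7  6  5  4  4  4  4
 C  9  8  7  6  5  4  5  5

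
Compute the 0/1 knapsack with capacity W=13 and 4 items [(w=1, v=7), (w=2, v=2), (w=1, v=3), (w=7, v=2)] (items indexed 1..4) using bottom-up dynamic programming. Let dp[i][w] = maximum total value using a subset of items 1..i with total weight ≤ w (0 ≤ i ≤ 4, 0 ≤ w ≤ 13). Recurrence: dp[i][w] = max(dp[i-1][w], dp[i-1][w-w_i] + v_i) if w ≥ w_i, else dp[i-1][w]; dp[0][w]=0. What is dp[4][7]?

12

i\w   0   1   2   3   4   5   6   7   8   9  10  11  12  13
  0   0   0   0   0   0   0   0   0   0   0   0   0   0   0
  1   0   7   7   7   7   7   7   7   7   7   7   7   7   7
  2   0   7   7   9   9   9   9   9   9   9   9   9   9   9
  3   0   7  10  10  12  12  12  12  12  12  12  12  12  12
  4   0   7  10  10  12  12  12  12  12  12  12  14  14  14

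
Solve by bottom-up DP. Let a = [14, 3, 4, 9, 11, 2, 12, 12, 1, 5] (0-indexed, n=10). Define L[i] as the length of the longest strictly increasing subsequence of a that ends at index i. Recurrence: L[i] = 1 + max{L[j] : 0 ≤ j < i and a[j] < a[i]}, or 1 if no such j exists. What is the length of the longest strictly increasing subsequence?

5

   i    0    1    2    3    4    5    6    7    8    9
a[i]   14    3    4    9   11    2   12   12    1    5
L[i]    1    1    2    3    4    1    5    5    1    3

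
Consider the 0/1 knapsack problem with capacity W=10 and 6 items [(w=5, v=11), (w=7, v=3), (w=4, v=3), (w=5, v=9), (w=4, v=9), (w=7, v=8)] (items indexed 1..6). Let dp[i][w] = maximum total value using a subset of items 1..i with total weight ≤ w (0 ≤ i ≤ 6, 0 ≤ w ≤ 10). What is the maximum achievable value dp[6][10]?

i\w   0   1   2   3   4   5   6   7   8   9  10
  0   0   0   0   0   0   0   0   0   0   0   0
  1   0   0   0   0   0  11  11  11  11  11  11
  2   0   0   0   0   0  11  11  11  11  11  11
  3   0   0   0   0   3  11  11  11  11  14  14
  4   0   0   0   0   3  11  11  11  11  14  20
  5   0   0   0   0   9  11  11  11  12  20  20
  6   0   0   0   0   9  11  11  11  12  20  20

20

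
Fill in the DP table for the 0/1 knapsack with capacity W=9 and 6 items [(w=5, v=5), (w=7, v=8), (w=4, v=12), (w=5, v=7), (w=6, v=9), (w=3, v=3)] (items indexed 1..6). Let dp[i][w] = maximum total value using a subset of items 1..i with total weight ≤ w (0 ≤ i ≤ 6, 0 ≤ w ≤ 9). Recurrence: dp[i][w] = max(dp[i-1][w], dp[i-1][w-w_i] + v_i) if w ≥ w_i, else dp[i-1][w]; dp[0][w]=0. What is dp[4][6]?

12

i\w   0   1   2   3   4   5   6   7   8   9
  0   0   0   0   0   0   0   0   0   0   0
  1   0   0   0   0   0   5   5   5   5   5
  2   0   0   0   0   0   5   5   8   8   8
  3   0   0   0   0  12  12  12  12  12  17
  4   0   0   0   0  12  12  12  12  12  19
  5   0   0   0   0  12  12  12  12  12  19
  6   0   0   0   3  12  12  12  15  15  19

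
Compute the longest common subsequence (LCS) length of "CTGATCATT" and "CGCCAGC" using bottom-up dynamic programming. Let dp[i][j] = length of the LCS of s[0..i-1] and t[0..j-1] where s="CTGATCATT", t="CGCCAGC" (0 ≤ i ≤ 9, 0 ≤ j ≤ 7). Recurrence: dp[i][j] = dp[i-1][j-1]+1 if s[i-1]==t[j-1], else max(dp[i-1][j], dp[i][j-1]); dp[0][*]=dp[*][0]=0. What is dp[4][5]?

   ''  C  G  C  C  A  G  C
''  0  0  0  0  0  0  0  0
 C  0  1  1  1  1  1  1  1
 T  0  1  1  1  1  1  1  1
 G  0  1  2  2  2  2  2  2
 A  0  1  2  2  2  3  3  3
 T  0  1  2  2  2  3  3  3
 C  0  1  2  3  3  3  3  4
 A  0  1  2  3  3  4  4  4
 T  0  1  2  3  3  4  4  4
 T  0  1  2  3  3  4  4  4

3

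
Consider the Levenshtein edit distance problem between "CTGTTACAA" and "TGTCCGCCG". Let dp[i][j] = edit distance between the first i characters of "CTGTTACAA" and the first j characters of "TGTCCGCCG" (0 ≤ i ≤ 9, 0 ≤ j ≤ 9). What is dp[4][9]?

   ''  T  G  T  C  C  G  C  C  G
''  0  1  2  3  4  5  6  7  8  9
 C  1  1  2  3  3  4  5  6  7  8
 T  2  1  2  2  3  4  5  6  7  8
 G  3  2  1  2  3  4  4  5  6  7
 T  4  3  2  1  2  3  4  5  6  7
 T  5  4  3  2  2  3  4  5  6  7
 A  6  5  4  3  3  3  4  5  6  7
 C  7  6  5  4  3  3  4  4  5  6
 A  8  7  6  5  4  4  4  5  5  6
 A  9  8  7  6  5  5  5  5  6  6

7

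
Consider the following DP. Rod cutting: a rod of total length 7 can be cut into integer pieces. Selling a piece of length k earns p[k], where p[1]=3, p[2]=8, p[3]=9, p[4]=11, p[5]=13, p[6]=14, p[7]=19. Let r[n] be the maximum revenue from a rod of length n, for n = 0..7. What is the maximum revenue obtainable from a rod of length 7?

   n    0    1    2    3    4    5    6    7
r[n]    0    3    8   11   16   19   24   27

27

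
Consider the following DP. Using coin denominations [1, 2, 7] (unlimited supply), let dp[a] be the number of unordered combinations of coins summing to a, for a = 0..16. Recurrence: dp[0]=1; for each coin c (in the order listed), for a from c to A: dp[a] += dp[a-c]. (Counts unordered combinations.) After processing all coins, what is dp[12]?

after  coin     0     1     2     3     4     5     6     7     8     9    10    11    12    13    14    15    16
          1     1     1     1     1     1     1     1     1     1     1     1     1     1     1     1     1     1
          2     1     1     2     2     3     3     4     4     5     5     6     6     7     7     8     8     9
          7     1     1     2     2     3     3     4     5     6     7     8     9    10    11    13    14    16

10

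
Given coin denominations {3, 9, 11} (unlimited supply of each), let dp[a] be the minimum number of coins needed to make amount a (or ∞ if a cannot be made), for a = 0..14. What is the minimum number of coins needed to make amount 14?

2

 a  0  1  2  3  4  5  6  7  8  9 10 11 12 13 14
dp  0  -  -  1  -  -  2  -  -  1  -  1  2  -  2
(- denotes ∞ / unreachable)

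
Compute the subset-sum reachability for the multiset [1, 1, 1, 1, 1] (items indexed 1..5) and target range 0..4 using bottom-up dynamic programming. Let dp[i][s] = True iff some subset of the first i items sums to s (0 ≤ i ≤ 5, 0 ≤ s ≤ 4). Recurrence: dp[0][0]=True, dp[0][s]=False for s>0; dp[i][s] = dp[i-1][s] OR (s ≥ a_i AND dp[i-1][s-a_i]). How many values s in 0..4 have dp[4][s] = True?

i\s   0   1   2   3   4
  0   T   F   F   F   F
  1   T   T   F   F   F
  2   T   T   T   F   F
  3   T   T   T   T   F
  4   T   T   T   T   T
  5   T   T   T   T   T

5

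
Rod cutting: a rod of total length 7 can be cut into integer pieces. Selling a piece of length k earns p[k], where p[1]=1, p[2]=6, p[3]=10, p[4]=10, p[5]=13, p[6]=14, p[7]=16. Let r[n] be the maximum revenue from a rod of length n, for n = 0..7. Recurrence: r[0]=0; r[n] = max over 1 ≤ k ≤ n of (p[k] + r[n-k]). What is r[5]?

   n    0    1    2    3    4    5    6    7
r[n]    0    1    6   10   12   16   20   22

16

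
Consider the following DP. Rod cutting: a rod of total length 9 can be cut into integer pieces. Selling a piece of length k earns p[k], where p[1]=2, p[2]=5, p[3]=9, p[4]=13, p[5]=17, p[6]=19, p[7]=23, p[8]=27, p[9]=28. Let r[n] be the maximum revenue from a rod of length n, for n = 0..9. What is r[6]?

19

   n    0    1    2    3    4    5    6    7    8    9
r[n]    0    2    5    9   13   17   19   23   27   30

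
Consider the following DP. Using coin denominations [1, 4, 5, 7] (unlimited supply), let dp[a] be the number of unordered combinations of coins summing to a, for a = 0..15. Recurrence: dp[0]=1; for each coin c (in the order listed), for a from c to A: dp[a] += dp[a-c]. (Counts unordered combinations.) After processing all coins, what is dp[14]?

13

after  coin     0     1     2     3     4     5     6     7     8     9    10    11    12    13    14    15
          1     1     1     1     1     1     1     1     1     1     1     1     1     1     1     1     1
          4     1     1     1     1     2     2     2     2     3     3     3     3     4     4     4     4
          5     1     1     1     1     2     3     3     3     4     5     6     6     7     8     9    10
          7     1     1     1     1     2     3     3     4     5     6     7     8    10    11    13    15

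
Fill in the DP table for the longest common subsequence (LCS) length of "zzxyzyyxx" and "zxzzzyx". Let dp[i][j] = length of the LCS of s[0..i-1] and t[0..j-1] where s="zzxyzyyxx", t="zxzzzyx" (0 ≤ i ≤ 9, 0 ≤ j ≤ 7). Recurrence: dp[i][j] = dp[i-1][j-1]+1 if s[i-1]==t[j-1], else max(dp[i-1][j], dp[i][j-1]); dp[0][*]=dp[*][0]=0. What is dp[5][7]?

   ''  z  x  z  z  z  y  x
''  0  0  0  0  0  0  0  0
 z  0  1  1  1  1  1  1  1
 z  0  1  1  2  2  2  2  2
 x  0  1  2  2  2  2  2  3
 y  0  1  2  2  2  2  3  3
 z  0  1  2  3  3  3  3  3
 y  0  1  2  3  3  3  4  4
 y  0  1  2  3  3  3  4  4
 x  0  1  2  3  3  3  4  5
 x  0  1  2  3  3  3  4  5

3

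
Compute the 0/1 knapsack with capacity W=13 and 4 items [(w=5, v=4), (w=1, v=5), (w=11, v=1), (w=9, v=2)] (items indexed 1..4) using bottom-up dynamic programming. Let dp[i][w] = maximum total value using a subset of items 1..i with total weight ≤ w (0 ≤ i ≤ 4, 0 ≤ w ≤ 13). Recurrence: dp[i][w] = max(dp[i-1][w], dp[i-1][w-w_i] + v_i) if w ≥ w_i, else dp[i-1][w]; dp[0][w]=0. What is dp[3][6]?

i\w   0   1   2   3   4   5   6   7   8   9  10  11  12  13
  0   0   0   0   0   0   0   0   0   0   0   0   0   0   0
  1   0   0   0   0   0   4   4   4   4   4   4   4   4   4
  2   0   5   5   5   5   5   9   9   9   9   9   9   9   9
  3   0   5   5   5   5   5   9   9   9   9   9   9   9   9
  4   0   5   5   5   5   5   9   9   9   9   9   9   9   9

9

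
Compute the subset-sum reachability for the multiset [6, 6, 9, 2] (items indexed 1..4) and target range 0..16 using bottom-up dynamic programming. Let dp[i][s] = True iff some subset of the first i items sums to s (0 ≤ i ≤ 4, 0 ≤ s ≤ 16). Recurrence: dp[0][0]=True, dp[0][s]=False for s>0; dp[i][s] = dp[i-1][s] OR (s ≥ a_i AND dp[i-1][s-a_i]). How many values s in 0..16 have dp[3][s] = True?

5

i\s   0   1   2   3   4   5   6   7   8   9  10  11  12  13  14  15  16
  0   T   F   F   F   F   F   F   F   F   F   F   F   F   F   F   F   F
  1   T   F   F   F   F   F   T   F   F   F   F   F   F   F   F   F   F
  2   T   F   F   F   F   F   T   F   F   F   F   F   T   F   F   F   F
  3   T   F   F   F   F   F   T   F   F   T   F   F   T   F   F   T   F
  4   T   F   T   F   F   F   T   F   T   T   F   T   T   F   T   T   F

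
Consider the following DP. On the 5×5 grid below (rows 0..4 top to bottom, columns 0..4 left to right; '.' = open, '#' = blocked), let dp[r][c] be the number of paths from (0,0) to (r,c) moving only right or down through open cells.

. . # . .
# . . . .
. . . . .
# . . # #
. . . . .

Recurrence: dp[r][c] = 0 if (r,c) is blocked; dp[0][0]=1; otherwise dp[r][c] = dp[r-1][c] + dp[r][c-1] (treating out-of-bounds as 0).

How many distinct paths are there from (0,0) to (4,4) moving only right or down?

4

r\c   0   1   2   3   4
  0   1   1   0   0   0
  1   0   1   1   1   1
  2   0   1   2   3   4
  3   0   1   3   0   0
  4   0   1   4   4   4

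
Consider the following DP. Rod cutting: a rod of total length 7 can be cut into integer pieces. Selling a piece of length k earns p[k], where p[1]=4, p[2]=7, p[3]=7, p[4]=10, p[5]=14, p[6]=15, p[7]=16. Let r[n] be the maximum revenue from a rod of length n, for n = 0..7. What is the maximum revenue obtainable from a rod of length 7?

28

   n    0    1    2    3    4    5    6    7
r[n]    0    4    8   12   16   20   24   28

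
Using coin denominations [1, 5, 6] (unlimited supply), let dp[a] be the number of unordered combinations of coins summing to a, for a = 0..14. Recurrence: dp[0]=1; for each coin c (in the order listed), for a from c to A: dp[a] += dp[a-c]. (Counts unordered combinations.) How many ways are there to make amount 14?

6

after  coin     0     1     2     3     4     5     6     7     8     9    10    11    12    13    14
          1     1     1     1     1     1     1     1     1     1     1     1     1     1     1     1
          5     1     1     1     1     1     2     2     2     2     2     3     3     3     3     3
          6     1     1     1     1     1     2     3     3     3     3     4     5     6     6     6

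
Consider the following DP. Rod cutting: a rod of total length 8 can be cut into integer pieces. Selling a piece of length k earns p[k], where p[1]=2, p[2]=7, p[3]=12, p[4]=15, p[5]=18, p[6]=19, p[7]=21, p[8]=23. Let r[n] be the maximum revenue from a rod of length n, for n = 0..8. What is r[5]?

19

   n    0    1    2    3    4    5    6    7    8
r[n]    0    2    7   12   15   19   24   27   31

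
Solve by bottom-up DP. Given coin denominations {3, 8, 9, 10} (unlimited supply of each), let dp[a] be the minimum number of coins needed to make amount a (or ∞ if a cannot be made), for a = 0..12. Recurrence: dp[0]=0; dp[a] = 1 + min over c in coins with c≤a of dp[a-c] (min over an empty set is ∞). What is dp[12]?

 a  0  1  2  3  4  5  6  7  8  9 10 11 12
dp  0  -  -  1  -  -  2  -  1  1  1  2  2
(- denotes ∞ / unreachable)

2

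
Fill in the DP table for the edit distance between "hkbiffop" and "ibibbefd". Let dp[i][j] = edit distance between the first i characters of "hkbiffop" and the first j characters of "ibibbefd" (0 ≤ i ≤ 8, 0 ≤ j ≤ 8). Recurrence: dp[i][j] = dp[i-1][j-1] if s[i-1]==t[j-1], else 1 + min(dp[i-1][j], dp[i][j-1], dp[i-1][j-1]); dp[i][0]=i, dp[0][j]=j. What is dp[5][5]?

   ''  i  b  i  b  b  e  f  d
''  0  1  2  3  4  5  6  7  8
 h  1  1  2  3  4  5  6  7  8
 k  2  2  2  3  4  5  6  7  8
 b  3  3  2  3  3  4  5  6  7
 i  4  3  3  2  3  4  5  6  7
 f  5  4  4  3  3  4  5  5  6
 f  6  5  5  4  4  4  5  5  6
 o  7  6  6  5  5  5  5  6  6
 p  8  7  7  6  6  6  6  6  7

4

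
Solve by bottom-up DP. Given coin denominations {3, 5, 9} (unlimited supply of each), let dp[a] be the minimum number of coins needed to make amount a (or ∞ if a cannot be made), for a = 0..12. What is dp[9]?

1

 a  0  1  2  3  4  5  6  7  8  9 10 11 12
dp  0  -  -  1  -  1  2  -  2  1  2  3  2
(- denotes ∞ / unreachable)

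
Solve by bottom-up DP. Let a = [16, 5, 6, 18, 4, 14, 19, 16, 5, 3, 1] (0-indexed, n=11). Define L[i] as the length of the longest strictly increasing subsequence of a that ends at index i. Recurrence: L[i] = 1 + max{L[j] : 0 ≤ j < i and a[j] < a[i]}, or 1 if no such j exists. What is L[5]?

   i    0    1    2    3    4    5    6    7    8    9   10
a[i]   16    5    6   18    4   14   19   16    5    3    1
L[i]    1    1    2    3    1    3    4    4    2    1    1

3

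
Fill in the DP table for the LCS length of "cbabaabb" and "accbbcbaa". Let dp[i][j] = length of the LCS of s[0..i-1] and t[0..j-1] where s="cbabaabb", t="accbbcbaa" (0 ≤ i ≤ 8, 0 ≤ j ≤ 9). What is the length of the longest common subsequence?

   ''  a  c  c  b  b  c  b  a  a
''  0  0  0  0  0  0  0  0  0  0
 c  0  0  1  1  1  1  1  1  1  1
 b  0  0  1  1  2  2  2  2  2  2
 a  0  1  1  1  2  2  2  2  3  3
 b  0  1  1  1  2  3  3  3  3  3
 a  0  1  1  1  2  3  3  3  4  4
 a  0  1  1  1  2  3  3  3  4  5
 b  0  1  1  1  2  3  3  4  4  5
 b  0  1  1  1  2  3  3  4  4  5

5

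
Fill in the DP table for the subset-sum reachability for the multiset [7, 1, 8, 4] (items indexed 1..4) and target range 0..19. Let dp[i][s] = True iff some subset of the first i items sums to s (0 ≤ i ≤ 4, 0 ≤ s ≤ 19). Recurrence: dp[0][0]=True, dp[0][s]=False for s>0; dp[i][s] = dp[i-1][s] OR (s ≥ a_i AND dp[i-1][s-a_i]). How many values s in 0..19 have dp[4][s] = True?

i\s   0   1   2   3   4   5   6   7   8   9  10  11  12  13  14  15  16  17  18  19
  0   T   F   F   F   F   F   F   F   F   F   F   F   F   F   F   F   F   F   F   F
  1   T   F   F   F   F   F   F   T   F   F   F   F   F   F   F   F   F   F   F   F
  2   T   T   F   F   F   F   F   T   T   F   F   F   F   F   F   F   F   F   F   F
  3   T   T   F   F   F   F   F   T   T   T   F   F   F   F   F   T   T   F   F   F
  4   T   T   F   F   T   T   F   T   T   T   F   T   T   T   F   T   T   F   F   T

13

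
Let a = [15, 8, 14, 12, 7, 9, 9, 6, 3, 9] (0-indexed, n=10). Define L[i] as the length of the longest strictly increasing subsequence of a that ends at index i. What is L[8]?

1

   i    0    1    2    3    4    5    6    7    8    9
a[i]   15    8   14   12    7    9    9    6    3    9
L[i]    1    1    2    2    1    2    2    1    1    2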